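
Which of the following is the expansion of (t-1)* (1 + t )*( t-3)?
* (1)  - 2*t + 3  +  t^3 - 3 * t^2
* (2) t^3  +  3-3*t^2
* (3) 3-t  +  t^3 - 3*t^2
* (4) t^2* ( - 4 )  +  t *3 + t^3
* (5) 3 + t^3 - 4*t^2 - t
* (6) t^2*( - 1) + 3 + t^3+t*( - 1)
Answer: 3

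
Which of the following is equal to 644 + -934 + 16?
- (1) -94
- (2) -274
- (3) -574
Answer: 2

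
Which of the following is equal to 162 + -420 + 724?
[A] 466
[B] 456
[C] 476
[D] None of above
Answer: A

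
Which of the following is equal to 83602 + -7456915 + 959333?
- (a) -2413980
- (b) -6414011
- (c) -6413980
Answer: c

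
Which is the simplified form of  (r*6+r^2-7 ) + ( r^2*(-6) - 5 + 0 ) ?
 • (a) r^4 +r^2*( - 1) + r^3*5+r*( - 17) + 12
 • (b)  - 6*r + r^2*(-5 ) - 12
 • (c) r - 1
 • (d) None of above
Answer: d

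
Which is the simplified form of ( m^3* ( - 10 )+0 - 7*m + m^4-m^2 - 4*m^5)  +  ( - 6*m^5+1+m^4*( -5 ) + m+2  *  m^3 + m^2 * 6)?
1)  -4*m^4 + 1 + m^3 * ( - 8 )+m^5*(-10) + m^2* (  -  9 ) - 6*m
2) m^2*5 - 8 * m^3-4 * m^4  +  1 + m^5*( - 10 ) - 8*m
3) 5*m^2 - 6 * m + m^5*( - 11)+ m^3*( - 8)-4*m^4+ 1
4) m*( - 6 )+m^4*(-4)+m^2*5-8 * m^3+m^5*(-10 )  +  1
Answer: 4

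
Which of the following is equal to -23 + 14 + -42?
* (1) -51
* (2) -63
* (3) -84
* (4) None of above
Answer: 1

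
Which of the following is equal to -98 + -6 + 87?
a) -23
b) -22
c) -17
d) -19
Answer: c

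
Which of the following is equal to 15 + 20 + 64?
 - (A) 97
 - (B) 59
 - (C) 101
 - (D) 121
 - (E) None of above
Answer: E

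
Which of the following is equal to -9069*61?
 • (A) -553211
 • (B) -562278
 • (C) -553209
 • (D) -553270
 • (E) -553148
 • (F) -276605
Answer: C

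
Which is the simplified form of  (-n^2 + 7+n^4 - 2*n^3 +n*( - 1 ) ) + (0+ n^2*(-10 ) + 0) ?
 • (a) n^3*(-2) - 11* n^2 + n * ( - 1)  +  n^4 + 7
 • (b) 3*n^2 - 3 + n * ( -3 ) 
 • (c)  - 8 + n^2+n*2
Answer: a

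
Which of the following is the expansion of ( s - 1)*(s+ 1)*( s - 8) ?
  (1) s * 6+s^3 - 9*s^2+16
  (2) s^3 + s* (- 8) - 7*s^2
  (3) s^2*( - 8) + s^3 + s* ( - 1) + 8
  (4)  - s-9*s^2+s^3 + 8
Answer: 3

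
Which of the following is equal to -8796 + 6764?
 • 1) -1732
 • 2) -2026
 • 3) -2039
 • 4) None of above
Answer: 4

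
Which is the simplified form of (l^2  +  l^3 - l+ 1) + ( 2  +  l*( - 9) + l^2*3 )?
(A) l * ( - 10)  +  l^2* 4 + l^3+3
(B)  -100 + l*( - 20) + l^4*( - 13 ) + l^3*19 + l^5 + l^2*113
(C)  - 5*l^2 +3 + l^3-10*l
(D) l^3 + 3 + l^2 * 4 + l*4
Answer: A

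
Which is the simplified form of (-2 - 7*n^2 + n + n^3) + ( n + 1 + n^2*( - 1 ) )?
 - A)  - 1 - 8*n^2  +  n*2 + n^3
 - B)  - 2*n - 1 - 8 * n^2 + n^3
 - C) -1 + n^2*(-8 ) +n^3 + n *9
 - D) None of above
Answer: A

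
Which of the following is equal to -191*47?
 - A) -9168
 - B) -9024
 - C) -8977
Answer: C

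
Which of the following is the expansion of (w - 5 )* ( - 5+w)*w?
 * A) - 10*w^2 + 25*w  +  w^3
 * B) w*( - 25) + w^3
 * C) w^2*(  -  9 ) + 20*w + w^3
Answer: A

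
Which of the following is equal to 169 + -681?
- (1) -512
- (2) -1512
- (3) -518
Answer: 1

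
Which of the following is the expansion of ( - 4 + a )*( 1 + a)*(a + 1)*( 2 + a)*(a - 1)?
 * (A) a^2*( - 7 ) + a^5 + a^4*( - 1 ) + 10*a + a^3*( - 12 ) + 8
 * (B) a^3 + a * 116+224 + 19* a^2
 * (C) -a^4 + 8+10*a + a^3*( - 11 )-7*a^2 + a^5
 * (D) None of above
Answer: C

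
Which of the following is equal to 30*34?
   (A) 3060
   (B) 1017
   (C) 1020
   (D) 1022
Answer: C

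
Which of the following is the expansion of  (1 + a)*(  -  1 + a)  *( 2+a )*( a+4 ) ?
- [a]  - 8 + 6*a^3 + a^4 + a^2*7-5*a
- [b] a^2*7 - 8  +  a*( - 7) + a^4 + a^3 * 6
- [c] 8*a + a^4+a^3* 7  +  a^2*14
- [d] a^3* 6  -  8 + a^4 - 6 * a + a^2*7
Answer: d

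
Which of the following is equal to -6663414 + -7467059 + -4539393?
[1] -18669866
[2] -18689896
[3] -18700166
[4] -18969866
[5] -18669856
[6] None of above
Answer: 1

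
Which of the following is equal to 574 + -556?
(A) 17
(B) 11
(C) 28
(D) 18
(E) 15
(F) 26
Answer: D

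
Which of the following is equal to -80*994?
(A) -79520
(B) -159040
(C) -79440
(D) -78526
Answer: A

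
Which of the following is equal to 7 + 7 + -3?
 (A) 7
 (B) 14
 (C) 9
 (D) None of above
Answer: D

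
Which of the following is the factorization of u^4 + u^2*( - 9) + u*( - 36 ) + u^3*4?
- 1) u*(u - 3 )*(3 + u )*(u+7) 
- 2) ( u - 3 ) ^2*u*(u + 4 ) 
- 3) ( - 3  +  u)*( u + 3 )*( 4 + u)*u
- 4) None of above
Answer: 3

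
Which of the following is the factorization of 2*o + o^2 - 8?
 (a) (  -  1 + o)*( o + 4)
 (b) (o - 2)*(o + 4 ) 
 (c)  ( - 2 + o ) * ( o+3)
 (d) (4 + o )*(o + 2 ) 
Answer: b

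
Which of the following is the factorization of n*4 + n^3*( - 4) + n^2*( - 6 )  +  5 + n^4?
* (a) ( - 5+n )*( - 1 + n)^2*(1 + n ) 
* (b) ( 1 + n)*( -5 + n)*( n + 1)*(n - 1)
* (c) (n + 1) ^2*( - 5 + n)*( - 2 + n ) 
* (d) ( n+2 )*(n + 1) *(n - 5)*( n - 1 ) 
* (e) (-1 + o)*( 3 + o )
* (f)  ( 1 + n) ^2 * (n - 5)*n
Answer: b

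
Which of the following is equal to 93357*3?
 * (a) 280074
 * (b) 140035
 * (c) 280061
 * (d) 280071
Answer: d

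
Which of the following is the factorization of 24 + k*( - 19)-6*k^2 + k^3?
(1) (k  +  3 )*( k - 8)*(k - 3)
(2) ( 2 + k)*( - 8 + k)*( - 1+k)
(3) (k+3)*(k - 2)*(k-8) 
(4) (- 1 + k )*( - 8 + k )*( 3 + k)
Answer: 4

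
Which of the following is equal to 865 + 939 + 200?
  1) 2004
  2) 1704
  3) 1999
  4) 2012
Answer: 1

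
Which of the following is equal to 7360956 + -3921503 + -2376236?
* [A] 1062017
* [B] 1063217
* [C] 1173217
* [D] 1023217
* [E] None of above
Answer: B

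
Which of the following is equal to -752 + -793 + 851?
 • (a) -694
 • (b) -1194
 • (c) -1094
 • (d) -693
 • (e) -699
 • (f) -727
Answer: a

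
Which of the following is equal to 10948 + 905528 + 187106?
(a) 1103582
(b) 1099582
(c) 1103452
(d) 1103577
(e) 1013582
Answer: a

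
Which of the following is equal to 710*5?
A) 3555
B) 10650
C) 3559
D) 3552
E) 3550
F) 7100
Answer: E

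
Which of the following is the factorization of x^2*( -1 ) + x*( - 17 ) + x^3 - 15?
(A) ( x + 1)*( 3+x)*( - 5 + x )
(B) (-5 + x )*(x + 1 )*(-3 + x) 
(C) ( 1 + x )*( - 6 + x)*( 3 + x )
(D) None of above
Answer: A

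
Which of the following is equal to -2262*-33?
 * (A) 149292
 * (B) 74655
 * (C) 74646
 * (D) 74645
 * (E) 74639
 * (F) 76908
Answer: C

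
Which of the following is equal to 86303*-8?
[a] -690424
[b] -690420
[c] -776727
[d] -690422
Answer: a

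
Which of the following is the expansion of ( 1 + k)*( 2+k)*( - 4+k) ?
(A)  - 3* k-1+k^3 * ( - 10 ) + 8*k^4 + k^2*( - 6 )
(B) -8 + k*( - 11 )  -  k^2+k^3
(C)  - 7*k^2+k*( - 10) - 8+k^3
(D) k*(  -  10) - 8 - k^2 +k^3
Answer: D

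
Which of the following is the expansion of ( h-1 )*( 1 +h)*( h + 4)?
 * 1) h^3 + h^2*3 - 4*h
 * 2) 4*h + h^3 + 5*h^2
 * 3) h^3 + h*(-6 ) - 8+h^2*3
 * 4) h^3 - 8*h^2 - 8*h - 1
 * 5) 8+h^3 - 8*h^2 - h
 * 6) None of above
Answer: 6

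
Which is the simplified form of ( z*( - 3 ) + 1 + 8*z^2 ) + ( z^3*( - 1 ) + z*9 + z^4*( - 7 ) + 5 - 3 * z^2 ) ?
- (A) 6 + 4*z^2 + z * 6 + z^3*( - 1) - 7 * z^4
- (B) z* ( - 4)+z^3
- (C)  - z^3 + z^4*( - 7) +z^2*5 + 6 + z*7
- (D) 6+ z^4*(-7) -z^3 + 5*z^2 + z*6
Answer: D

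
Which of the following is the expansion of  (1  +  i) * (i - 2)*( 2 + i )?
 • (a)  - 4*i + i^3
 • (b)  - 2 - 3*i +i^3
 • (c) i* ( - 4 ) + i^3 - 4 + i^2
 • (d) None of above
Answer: c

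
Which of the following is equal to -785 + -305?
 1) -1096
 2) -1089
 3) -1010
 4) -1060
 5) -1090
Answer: 5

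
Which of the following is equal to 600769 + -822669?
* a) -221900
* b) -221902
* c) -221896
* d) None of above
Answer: a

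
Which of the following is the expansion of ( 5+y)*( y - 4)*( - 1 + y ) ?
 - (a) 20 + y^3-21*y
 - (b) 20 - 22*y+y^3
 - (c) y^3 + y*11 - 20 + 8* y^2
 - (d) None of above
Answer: a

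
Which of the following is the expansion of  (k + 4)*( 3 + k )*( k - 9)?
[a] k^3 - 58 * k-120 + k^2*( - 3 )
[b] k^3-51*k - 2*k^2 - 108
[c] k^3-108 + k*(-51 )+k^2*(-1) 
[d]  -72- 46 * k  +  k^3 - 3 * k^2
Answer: b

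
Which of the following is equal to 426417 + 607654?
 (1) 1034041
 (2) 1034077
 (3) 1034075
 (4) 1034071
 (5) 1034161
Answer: 4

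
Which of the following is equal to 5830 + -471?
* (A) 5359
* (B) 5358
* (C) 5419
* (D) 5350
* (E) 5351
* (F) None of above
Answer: A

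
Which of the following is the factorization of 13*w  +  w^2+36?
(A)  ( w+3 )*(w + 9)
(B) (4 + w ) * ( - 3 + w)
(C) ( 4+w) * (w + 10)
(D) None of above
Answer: D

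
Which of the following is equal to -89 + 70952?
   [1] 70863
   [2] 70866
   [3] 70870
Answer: 1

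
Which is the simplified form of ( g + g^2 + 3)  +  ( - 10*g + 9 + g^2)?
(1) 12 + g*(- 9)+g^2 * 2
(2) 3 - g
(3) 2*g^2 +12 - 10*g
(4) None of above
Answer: 1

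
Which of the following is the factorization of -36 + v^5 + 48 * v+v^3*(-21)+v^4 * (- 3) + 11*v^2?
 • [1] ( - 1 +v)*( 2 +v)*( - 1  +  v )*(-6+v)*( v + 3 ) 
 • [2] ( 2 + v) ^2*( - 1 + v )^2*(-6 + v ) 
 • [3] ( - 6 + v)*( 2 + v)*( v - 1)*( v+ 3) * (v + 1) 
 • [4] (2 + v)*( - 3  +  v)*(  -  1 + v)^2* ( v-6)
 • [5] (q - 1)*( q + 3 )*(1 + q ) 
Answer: 1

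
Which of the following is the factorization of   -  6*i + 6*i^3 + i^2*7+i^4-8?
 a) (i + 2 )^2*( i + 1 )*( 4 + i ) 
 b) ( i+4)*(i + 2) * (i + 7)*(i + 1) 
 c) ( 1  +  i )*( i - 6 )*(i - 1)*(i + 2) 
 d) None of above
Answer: d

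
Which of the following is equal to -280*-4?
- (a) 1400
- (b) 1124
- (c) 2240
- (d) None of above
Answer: d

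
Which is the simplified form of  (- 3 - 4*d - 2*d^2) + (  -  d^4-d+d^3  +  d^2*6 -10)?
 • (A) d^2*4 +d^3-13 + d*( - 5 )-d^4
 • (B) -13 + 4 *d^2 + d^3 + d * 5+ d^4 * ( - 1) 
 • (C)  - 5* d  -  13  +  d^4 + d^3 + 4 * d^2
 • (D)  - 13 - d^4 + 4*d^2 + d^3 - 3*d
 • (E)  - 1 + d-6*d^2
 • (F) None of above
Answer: A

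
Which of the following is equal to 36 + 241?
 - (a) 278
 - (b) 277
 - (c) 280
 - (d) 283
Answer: b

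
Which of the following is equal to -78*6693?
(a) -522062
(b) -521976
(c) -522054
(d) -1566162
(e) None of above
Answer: c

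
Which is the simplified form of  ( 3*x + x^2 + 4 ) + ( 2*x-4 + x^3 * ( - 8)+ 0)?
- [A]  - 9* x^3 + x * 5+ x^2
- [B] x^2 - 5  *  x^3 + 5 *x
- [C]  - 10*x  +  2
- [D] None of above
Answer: D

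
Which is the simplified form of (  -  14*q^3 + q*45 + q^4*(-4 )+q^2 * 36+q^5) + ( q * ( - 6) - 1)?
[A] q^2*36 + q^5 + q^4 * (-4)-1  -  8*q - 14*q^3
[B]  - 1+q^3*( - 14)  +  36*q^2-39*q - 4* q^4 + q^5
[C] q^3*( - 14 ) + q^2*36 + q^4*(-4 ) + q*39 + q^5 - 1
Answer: C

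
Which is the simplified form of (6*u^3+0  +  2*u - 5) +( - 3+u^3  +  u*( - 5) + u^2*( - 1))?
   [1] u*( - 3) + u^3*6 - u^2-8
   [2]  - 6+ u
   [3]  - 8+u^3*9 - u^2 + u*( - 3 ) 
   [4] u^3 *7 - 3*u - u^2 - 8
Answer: 4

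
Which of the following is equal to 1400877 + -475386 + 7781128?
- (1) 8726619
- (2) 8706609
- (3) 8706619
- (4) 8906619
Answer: 3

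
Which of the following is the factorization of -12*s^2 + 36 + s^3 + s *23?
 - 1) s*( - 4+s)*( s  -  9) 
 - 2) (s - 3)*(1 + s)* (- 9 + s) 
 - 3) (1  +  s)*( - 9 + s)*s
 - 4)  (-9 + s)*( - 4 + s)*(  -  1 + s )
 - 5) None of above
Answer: 5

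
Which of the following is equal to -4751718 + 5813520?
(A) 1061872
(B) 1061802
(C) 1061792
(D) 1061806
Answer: B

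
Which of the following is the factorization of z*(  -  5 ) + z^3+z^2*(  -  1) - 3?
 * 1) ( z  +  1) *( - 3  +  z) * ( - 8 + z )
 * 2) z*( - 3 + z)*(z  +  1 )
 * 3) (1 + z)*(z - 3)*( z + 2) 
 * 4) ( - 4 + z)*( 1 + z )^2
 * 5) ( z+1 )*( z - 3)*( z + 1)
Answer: 5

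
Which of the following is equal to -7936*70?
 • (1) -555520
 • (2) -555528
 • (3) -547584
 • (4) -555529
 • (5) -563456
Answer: 1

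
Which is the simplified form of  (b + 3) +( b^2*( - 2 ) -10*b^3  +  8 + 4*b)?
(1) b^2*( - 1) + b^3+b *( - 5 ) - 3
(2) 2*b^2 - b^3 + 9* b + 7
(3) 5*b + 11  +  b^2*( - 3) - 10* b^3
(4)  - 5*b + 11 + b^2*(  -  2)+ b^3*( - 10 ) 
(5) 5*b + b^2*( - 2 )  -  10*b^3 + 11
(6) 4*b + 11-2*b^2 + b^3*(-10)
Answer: 5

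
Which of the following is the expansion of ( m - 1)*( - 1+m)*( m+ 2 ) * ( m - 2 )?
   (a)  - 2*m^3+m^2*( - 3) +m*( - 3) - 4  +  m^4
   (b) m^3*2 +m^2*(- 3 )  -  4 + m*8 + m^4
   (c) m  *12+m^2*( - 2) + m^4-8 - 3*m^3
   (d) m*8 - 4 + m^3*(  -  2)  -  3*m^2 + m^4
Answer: d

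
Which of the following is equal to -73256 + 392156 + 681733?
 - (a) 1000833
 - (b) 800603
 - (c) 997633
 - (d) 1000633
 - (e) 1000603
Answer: d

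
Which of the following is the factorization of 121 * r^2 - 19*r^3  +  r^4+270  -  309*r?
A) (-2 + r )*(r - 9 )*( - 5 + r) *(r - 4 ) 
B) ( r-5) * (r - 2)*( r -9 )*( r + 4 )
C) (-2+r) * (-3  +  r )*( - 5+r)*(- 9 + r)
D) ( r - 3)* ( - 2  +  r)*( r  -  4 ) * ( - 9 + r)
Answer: C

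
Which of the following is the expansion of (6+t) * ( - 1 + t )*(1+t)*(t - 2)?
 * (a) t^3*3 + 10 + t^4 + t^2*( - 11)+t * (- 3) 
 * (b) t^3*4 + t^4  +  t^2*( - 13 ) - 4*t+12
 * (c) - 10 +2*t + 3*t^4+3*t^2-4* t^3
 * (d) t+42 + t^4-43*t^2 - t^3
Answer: b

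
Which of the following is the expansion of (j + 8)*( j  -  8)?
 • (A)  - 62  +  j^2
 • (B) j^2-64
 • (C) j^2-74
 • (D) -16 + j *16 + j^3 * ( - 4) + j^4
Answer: B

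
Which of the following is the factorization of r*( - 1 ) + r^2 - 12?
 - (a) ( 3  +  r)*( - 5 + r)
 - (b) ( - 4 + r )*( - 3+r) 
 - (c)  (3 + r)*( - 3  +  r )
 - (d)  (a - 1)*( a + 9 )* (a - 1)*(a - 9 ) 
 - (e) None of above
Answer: e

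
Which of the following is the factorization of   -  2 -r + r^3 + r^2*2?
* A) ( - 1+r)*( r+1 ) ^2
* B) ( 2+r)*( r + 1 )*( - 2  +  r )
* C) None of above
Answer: C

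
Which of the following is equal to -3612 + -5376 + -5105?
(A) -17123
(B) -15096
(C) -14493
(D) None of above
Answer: D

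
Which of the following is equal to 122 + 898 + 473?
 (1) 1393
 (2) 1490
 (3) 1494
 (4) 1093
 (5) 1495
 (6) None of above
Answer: 6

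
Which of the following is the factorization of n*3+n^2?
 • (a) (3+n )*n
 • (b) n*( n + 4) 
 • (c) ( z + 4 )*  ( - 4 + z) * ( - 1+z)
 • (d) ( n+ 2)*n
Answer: a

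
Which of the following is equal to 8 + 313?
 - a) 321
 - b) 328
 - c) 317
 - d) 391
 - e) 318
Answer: a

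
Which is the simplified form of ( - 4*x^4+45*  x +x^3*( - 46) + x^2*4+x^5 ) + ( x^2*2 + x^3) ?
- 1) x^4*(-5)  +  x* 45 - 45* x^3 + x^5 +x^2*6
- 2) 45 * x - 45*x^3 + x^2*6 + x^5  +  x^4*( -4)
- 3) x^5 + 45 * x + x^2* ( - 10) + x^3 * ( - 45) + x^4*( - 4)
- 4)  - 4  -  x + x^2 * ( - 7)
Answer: 2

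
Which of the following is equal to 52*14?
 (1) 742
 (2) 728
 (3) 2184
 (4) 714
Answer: 2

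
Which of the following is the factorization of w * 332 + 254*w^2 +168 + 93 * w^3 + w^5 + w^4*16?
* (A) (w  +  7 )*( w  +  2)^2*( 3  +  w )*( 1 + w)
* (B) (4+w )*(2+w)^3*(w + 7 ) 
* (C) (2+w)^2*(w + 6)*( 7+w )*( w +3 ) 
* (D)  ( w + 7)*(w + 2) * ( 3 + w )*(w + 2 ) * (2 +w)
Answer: D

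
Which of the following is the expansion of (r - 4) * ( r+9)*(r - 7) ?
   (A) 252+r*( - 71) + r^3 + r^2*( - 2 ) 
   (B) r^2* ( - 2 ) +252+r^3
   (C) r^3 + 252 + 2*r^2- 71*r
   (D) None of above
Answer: A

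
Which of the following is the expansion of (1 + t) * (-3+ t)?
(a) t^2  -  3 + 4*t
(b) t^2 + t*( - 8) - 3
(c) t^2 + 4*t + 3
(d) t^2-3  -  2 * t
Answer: d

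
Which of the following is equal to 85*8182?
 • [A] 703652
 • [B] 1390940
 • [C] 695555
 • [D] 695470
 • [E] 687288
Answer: D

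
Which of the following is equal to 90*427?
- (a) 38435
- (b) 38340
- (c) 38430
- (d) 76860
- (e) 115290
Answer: c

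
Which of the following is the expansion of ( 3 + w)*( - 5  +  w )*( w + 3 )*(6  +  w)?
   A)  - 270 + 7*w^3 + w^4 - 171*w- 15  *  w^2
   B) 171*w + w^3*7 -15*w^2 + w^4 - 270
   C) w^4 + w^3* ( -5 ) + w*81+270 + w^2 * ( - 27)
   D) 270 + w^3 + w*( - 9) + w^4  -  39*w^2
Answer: A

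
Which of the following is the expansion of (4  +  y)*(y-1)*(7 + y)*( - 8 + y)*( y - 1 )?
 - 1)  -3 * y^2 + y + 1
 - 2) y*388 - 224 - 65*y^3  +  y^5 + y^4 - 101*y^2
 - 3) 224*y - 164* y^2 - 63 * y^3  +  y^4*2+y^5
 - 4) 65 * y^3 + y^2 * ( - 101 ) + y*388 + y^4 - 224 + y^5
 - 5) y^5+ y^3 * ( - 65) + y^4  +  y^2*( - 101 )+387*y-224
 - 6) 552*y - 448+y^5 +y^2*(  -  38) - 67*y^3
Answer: 2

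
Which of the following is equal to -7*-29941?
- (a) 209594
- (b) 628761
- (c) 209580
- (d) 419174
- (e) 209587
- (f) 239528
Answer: e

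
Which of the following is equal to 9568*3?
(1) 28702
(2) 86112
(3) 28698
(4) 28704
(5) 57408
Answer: 4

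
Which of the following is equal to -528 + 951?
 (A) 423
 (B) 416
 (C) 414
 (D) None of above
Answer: A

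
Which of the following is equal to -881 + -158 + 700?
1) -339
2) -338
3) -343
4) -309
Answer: 1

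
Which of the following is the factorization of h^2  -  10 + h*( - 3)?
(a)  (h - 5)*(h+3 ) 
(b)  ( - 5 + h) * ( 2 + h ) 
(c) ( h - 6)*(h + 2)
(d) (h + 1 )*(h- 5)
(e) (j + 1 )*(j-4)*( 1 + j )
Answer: b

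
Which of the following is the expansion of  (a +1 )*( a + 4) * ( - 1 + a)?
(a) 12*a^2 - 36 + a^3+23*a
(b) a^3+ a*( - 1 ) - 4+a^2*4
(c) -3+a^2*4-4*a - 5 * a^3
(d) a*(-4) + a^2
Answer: b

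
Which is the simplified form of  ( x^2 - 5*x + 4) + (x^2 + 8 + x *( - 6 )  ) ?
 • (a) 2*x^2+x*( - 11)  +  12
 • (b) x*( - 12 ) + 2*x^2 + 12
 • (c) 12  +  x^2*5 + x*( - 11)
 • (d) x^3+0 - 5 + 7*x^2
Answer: a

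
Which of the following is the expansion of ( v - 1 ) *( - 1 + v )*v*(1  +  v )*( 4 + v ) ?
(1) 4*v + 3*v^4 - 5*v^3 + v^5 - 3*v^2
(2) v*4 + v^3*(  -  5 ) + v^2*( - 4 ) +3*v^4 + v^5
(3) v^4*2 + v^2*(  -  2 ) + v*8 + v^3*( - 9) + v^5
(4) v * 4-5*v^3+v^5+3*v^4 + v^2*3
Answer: 1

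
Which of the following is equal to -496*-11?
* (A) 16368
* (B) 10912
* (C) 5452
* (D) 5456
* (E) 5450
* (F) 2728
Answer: D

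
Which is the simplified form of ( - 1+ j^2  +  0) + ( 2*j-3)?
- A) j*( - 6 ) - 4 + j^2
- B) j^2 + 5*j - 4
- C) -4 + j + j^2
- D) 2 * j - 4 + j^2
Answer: D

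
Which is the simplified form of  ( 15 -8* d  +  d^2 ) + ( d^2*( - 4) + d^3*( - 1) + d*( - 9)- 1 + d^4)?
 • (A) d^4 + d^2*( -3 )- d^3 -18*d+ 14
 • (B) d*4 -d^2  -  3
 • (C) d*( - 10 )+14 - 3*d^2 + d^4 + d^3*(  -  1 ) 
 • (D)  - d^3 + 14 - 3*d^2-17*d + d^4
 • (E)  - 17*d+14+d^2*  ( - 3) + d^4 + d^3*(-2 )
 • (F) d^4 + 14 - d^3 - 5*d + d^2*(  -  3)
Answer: D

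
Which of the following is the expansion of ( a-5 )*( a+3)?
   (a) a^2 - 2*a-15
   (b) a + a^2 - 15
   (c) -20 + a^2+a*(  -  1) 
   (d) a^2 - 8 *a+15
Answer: a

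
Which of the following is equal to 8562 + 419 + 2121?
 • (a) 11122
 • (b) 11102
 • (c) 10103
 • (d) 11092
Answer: b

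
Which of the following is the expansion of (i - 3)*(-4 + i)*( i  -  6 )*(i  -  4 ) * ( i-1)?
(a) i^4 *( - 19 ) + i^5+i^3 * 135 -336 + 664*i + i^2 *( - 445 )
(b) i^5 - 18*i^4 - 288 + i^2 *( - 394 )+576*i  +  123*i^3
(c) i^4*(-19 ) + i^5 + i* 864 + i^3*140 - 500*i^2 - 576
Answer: b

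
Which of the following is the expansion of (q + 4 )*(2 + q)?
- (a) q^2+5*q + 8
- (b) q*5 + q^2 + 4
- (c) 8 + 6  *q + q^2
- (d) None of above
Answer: c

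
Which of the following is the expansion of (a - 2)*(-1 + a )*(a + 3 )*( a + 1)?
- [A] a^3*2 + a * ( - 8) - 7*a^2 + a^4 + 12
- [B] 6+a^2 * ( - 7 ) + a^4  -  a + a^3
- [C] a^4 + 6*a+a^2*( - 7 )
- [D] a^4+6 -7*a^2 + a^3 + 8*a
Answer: B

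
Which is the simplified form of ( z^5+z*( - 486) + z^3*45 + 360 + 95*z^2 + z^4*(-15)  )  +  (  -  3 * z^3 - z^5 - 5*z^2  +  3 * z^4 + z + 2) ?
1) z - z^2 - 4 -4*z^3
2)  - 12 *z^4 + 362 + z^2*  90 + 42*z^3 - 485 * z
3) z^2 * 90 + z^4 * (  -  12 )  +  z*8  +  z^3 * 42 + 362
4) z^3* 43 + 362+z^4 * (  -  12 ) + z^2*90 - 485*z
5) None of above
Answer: 2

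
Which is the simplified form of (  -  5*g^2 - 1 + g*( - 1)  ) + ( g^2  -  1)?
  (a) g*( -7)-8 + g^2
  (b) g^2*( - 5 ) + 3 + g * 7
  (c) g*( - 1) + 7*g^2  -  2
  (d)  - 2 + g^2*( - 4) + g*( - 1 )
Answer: d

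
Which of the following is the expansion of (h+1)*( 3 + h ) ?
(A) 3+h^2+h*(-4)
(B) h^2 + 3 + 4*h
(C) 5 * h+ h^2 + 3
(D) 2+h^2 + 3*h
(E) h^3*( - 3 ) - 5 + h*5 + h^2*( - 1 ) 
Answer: B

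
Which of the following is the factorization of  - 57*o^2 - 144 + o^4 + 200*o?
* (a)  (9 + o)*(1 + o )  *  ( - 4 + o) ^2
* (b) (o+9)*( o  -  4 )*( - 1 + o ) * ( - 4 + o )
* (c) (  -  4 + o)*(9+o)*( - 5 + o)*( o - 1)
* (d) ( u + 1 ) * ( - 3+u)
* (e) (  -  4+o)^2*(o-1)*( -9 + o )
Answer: b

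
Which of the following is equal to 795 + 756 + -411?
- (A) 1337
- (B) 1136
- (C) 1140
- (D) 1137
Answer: C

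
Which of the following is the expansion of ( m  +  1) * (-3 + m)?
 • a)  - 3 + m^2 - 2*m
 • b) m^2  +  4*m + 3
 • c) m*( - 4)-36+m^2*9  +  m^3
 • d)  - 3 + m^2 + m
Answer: a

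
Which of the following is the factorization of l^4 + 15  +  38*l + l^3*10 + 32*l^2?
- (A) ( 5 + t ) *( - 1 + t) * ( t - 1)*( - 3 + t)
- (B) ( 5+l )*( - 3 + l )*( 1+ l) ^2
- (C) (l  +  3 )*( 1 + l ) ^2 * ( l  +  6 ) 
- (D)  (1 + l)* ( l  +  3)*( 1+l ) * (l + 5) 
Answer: D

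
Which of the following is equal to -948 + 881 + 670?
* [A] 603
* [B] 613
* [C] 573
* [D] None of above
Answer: A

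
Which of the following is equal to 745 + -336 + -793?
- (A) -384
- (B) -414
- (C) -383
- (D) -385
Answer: A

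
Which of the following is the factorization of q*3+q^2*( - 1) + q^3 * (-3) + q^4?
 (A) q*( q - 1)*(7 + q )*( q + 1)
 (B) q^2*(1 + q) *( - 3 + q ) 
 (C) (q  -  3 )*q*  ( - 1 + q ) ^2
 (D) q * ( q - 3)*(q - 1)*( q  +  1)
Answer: D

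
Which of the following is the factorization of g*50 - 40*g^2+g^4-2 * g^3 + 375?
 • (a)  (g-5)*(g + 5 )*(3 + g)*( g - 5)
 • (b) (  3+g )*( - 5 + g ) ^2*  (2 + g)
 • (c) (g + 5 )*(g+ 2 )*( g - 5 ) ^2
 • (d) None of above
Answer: a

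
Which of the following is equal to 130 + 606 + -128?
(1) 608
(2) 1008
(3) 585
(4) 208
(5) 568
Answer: 1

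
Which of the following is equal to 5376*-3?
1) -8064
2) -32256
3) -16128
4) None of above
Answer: 3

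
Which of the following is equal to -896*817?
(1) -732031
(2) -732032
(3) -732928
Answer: 2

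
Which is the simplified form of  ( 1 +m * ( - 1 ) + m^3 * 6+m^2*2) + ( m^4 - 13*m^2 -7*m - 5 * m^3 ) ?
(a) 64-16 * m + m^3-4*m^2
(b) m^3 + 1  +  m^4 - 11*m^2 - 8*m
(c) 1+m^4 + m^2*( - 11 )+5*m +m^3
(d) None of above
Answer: b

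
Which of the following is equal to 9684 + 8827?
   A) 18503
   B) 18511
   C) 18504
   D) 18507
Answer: B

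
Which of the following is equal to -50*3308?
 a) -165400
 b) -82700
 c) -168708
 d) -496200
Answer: a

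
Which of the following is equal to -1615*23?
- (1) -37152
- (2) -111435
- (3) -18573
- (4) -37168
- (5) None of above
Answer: 5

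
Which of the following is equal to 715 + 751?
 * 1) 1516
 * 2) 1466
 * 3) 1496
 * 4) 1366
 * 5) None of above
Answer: 2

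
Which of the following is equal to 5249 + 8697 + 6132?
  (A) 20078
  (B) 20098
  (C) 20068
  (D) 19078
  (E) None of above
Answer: A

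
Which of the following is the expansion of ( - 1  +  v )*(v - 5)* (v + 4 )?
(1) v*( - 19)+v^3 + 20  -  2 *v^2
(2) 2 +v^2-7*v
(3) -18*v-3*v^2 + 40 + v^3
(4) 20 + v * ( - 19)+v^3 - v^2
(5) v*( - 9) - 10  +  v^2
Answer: 1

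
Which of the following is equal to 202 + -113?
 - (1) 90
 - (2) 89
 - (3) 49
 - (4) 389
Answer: 2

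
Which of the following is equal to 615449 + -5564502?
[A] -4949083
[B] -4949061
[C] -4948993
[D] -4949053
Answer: D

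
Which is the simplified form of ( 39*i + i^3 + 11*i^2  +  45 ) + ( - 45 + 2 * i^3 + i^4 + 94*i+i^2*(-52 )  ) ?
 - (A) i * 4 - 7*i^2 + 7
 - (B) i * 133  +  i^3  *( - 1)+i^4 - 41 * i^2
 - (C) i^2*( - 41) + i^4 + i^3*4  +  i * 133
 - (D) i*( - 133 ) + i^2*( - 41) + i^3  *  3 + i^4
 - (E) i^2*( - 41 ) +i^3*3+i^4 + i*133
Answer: E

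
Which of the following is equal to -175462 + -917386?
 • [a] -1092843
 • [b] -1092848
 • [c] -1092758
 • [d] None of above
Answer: b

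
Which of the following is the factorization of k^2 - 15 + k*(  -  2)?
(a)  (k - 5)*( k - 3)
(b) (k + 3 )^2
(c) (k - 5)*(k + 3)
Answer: c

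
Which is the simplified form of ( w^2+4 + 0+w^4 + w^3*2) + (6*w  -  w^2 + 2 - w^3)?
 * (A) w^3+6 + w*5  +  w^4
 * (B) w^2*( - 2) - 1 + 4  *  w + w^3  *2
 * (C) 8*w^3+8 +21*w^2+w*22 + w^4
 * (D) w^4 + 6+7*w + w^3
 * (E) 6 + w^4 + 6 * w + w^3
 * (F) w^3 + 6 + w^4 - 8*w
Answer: E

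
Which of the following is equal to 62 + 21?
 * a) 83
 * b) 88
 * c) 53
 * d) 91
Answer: a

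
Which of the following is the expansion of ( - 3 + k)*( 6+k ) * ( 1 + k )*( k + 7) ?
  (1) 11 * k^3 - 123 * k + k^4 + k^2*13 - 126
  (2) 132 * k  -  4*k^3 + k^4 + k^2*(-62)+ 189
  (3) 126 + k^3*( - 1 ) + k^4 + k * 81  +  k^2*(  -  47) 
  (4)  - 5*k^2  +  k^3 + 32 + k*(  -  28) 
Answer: 1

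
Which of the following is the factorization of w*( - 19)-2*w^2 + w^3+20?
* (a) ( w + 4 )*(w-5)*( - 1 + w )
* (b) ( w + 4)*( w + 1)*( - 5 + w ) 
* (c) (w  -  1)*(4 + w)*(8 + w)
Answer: a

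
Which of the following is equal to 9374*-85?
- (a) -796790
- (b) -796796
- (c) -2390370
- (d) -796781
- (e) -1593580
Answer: a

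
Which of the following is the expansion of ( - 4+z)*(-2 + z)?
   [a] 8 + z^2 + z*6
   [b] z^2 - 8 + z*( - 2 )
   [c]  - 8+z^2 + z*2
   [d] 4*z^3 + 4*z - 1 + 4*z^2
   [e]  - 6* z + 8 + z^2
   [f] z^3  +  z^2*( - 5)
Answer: e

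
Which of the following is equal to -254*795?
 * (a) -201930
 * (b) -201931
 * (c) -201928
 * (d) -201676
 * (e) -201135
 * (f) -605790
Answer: a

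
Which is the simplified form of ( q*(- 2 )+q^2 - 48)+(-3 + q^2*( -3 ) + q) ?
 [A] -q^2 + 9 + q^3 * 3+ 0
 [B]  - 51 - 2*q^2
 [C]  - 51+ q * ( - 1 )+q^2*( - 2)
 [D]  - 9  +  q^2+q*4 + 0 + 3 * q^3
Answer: C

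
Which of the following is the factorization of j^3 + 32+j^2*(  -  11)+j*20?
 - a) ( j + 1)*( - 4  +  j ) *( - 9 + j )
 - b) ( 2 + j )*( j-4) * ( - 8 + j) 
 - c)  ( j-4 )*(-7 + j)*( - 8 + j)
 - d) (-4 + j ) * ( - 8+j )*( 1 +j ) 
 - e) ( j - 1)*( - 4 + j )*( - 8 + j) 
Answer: d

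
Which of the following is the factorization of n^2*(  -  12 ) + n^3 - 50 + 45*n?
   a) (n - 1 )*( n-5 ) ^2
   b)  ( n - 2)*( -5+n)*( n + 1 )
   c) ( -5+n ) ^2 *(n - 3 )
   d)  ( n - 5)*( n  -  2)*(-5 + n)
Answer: d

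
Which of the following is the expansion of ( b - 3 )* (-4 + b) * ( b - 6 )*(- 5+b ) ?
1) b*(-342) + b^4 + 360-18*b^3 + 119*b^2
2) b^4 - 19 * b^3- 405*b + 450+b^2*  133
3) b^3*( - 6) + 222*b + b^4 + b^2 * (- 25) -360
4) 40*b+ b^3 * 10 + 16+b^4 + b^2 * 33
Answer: 1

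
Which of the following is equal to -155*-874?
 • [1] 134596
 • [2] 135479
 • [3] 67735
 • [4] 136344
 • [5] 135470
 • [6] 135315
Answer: 5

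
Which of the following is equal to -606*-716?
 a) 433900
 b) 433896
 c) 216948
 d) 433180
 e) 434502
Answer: b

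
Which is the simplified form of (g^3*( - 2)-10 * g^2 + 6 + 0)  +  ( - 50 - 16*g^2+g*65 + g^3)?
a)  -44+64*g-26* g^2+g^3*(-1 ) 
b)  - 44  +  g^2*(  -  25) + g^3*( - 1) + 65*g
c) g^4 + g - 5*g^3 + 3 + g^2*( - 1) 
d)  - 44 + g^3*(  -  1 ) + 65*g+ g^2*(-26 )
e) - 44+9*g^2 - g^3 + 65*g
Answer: d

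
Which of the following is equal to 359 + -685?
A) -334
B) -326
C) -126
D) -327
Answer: B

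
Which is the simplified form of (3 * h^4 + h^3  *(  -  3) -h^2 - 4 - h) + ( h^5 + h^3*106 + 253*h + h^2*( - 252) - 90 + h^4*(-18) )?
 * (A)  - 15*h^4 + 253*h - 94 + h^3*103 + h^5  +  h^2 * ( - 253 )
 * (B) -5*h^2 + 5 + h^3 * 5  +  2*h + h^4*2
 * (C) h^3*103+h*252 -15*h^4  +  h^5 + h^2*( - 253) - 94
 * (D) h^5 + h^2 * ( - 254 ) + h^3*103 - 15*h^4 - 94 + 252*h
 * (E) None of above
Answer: C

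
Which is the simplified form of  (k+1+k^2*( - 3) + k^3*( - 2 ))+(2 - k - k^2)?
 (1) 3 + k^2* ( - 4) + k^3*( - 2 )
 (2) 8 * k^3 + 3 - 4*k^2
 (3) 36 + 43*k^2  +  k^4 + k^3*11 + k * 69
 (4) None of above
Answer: 1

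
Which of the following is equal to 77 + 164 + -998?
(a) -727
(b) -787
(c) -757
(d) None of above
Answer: c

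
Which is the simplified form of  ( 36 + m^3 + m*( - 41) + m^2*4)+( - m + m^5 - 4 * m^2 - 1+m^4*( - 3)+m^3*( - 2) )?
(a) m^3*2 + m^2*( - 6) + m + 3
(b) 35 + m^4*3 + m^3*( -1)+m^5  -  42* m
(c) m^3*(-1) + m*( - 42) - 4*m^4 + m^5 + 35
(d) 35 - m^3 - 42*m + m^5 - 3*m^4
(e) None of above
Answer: d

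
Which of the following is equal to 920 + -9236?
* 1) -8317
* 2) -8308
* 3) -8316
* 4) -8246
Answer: 3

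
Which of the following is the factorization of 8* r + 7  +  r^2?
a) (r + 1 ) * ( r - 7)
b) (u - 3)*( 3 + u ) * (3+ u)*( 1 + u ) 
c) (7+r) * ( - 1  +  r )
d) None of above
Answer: d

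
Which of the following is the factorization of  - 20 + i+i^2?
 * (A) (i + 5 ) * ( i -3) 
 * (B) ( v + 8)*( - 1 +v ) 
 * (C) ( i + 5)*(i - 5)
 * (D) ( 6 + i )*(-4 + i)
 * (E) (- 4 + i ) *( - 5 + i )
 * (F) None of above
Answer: F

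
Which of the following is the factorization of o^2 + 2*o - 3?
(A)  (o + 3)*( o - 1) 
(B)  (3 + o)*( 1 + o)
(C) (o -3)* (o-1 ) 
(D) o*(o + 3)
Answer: A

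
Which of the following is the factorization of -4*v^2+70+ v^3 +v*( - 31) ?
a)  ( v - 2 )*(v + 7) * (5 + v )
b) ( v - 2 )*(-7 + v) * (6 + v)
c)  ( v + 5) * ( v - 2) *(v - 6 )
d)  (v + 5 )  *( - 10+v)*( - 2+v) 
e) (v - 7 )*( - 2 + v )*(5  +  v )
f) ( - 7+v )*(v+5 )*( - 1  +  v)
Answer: e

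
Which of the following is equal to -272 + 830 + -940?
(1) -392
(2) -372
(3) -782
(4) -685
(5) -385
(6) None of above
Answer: 6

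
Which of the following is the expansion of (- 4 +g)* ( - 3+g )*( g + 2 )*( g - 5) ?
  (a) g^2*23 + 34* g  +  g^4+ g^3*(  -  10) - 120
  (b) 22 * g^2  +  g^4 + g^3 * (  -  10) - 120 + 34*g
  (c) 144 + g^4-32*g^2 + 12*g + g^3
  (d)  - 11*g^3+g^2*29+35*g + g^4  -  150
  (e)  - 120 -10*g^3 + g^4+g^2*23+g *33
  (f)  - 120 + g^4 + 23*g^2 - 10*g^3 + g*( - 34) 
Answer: a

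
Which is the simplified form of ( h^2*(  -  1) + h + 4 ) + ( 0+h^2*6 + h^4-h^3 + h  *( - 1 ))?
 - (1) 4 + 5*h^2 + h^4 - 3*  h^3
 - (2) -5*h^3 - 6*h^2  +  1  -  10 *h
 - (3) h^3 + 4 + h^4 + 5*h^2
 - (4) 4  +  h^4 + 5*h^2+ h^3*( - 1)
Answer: 4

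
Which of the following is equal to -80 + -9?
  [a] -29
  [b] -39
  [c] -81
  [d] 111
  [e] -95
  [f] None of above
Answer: f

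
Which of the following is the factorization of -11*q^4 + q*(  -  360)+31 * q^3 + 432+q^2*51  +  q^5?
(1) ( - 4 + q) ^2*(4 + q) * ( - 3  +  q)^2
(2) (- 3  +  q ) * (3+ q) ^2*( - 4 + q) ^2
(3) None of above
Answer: 3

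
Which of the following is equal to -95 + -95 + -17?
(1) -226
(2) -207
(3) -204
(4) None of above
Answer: 2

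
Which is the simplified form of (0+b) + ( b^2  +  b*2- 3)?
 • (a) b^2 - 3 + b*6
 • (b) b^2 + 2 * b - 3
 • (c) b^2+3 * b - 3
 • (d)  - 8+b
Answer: c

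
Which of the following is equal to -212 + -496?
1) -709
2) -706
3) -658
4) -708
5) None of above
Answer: 4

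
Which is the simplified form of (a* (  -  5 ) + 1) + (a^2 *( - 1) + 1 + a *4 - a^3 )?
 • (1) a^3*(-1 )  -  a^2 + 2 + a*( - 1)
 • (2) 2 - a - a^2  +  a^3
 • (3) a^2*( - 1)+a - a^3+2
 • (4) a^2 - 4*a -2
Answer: 1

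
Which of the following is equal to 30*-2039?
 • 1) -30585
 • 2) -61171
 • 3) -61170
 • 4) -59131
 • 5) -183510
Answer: 3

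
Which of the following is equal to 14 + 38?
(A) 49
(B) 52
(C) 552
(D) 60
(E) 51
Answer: B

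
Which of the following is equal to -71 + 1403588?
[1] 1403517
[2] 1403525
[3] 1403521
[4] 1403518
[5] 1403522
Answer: 1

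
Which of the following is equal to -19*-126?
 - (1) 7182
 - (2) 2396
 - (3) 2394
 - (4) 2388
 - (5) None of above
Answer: 3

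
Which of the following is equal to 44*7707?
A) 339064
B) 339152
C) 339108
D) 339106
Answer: C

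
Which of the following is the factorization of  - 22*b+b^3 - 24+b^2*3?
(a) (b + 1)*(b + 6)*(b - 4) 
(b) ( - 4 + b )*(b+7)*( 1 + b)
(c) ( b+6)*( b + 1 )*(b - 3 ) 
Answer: a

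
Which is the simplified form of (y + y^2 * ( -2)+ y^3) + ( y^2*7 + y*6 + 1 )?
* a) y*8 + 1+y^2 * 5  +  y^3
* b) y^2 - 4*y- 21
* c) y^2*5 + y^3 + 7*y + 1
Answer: c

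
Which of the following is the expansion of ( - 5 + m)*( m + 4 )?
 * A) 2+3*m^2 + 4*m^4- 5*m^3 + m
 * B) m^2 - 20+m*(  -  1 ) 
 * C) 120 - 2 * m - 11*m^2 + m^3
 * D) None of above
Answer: B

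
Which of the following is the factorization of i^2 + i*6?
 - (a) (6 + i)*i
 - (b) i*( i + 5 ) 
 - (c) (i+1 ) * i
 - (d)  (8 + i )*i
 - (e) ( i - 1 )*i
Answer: a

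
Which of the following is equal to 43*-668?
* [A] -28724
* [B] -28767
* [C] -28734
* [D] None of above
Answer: A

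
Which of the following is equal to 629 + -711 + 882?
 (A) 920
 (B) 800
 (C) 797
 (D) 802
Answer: B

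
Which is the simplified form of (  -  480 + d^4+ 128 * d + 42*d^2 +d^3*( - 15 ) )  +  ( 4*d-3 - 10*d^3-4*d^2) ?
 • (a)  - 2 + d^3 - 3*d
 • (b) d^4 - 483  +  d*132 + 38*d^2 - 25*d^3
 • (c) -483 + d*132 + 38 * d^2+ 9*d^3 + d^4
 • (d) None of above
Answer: b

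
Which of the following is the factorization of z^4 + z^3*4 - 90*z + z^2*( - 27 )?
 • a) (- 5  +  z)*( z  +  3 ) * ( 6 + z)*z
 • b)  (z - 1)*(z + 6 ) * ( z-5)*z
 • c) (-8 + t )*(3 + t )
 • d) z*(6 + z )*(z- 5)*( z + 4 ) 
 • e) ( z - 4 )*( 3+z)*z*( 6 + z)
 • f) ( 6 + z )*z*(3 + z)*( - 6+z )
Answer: a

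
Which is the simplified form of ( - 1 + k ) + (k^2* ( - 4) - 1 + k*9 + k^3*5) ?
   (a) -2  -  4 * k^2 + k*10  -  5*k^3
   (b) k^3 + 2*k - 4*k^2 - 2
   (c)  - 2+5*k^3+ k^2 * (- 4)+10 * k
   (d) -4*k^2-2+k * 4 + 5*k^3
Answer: c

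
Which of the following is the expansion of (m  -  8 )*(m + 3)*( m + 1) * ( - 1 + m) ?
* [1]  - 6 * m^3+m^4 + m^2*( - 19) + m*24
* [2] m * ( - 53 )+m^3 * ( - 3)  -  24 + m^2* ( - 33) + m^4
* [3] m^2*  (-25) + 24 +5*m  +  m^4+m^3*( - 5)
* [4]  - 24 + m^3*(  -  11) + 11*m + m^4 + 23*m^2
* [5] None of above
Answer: 3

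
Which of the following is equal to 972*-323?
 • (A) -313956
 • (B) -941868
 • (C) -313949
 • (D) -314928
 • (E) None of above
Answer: A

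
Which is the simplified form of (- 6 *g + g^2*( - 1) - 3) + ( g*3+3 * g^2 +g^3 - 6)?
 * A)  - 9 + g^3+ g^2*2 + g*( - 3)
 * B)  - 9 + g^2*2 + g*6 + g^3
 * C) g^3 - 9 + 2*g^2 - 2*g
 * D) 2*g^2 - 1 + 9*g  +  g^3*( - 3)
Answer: A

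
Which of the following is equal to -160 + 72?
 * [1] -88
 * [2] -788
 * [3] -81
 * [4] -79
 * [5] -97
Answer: 1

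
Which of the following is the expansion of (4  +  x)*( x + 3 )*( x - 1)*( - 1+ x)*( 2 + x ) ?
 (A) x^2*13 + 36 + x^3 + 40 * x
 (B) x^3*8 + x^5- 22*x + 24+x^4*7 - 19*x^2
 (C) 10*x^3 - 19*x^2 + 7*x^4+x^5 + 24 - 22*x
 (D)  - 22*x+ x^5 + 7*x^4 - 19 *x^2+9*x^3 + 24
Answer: D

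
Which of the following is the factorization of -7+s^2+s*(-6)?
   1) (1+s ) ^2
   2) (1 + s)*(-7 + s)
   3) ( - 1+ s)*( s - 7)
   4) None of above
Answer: 2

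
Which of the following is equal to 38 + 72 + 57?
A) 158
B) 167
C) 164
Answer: B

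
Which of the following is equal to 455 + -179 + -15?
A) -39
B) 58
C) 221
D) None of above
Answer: D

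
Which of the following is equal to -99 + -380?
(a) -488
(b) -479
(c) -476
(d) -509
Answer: b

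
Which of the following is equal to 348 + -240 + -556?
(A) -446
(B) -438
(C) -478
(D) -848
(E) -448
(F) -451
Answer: E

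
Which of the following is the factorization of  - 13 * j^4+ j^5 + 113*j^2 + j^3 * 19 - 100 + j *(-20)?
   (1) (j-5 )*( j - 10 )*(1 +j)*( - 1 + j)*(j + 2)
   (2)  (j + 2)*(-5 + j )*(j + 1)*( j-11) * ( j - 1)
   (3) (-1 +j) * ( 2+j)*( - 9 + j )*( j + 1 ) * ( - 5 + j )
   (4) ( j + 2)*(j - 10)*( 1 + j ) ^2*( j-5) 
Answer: 1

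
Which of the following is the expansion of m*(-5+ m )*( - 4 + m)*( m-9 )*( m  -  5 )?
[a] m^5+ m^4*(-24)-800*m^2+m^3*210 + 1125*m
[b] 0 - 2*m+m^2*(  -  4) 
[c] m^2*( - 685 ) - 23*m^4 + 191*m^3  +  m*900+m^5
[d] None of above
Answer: c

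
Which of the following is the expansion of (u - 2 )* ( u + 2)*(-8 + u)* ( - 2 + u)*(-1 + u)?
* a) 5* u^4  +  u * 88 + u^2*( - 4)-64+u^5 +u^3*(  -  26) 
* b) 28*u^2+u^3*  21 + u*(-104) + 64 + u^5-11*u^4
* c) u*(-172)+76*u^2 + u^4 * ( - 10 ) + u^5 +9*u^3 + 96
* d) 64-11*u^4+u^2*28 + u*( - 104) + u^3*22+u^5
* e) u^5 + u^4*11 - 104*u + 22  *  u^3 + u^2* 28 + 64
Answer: d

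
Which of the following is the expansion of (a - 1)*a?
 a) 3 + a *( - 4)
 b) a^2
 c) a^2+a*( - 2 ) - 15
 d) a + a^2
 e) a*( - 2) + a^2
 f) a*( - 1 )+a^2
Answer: f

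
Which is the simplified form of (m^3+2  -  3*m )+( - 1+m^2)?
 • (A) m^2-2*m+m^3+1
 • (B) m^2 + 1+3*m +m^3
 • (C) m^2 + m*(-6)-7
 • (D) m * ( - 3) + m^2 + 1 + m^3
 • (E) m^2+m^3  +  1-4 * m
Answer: D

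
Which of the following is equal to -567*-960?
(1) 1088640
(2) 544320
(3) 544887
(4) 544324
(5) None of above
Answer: 2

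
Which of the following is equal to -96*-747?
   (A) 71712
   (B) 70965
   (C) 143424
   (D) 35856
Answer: A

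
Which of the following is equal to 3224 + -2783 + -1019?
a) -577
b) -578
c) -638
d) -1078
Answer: b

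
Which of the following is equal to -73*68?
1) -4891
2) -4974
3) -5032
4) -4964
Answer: 4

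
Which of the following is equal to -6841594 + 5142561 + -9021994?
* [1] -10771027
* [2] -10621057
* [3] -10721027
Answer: 3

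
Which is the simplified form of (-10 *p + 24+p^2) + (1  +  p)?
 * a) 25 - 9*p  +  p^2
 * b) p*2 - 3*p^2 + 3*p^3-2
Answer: a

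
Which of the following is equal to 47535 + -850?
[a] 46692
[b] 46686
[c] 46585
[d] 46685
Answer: d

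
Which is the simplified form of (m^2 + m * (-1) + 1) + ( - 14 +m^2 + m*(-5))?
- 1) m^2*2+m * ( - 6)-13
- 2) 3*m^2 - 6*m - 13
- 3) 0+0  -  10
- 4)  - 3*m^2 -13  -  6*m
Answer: 1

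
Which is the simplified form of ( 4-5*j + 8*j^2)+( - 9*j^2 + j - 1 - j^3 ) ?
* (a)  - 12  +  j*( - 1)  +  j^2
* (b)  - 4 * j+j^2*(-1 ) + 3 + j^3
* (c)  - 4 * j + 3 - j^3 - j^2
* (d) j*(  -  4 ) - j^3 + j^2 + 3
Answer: c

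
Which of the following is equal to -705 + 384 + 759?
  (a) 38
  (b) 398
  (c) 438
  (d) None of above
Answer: c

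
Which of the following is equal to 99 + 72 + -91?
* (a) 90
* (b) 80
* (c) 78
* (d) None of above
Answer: b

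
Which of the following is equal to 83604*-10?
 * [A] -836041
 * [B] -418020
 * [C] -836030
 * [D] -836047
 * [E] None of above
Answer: E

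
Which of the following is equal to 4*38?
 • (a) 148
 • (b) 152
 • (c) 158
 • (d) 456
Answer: b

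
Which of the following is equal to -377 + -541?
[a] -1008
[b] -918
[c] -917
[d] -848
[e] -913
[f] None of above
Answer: b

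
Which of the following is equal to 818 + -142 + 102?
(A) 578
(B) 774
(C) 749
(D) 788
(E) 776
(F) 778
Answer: F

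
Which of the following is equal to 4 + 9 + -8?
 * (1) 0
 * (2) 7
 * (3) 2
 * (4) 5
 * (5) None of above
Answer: 4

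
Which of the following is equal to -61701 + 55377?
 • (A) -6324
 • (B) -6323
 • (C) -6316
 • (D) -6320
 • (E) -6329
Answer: A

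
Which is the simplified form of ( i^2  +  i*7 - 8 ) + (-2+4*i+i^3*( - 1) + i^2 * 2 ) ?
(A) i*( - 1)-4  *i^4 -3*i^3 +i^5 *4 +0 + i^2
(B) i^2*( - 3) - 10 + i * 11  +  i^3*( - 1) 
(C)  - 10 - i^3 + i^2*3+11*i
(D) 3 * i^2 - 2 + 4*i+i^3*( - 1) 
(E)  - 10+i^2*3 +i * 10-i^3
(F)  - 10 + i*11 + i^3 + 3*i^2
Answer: C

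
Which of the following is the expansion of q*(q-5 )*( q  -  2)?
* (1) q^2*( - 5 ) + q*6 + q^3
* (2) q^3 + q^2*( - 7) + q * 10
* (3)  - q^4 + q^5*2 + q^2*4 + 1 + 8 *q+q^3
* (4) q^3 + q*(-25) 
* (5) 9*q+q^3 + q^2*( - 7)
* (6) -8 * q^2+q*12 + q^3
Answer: 2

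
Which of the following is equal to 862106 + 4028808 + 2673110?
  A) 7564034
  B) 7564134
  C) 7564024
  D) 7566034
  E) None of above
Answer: C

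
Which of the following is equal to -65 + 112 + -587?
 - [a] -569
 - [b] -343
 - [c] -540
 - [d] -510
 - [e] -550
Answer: c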